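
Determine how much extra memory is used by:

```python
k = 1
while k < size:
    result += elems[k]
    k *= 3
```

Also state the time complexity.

Space complexity: O(1).
Only a constant amount of auxiliary storage is used; nothing grows with n.
Time complexity: O(log n).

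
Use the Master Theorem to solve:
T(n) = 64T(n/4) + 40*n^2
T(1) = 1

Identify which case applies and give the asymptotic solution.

a=64, b=4, f(n)=40*n^2.
log_4(64) = 3 > 2.
Since f(n) = O(n^2) is polynomially smaller than n^3, Case 1 applies.
T(n) = Theta(n^3).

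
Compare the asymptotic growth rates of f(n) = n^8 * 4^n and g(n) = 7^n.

g(n) = 7^n grows faster: 7^n / (n^8 4^n) = (7/4)^n / n^8 -> infinity since 7/4 > 1.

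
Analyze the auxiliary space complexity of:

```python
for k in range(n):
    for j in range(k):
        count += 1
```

Space complexity: O(1).
Only a constant amount of auxiliary storage is used; nothing grows with n.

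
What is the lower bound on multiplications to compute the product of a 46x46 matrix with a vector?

A 46x46 matrix-vector product has 46 inner products of length 46. Output depends on all 46^2 = 2116 matrix entries. At least 2116 multiplications needed.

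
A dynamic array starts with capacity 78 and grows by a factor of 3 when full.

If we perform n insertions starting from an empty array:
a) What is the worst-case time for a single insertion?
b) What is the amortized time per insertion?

(a) Worst-case single insertion: O(n) -- when the array is full at capacity c, the resize copies all c elements, and c can be Theta(n).
(b) Resizes happen at sizes 78, 234, 702, ... Total copy cost for n insertions: 78 + 234 + ... = O(n) (geometric series with ratio 1/3). Amortized cost per insertion: O(n)/n = O(1).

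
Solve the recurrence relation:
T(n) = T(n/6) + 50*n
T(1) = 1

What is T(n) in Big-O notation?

Geometric series: 50*n*(1 + 1/6 + 1/6^2 + ...) = O(n). T(n) = O(n).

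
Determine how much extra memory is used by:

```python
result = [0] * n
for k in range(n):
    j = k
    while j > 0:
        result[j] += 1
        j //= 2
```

Space complexity: O(n).
Auxiliary storage grows linearly with the input size n in the worst case.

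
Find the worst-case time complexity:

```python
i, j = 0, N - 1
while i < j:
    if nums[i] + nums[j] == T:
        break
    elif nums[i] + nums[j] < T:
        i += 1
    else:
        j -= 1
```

Time complexity: O(n).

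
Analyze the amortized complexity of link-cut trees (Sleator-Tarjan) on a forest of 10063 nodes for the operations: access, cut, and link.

Link-cut trees represent the forest using splay trees over preferred paths. With potential Phi = sum over nodes of log(size of virtual subtree), each access on 10063 nodes is O(log 10063) = O(log n) amortized by the splay-tree access lemma. Cut and link are O(1) plus one access.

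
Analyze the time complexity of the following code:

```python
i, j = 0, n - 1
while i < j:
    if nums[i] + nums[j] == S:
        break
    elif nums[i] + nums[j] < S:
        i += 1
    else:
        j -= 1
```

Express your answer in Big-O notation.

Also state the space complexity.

Time complexity: O(n).
Space complexity: O(1).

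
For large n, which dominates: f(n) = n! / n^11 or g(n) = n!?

g(n) = n! grows faster: the ratio n!/(n!/n^11) = n^11 -> infinity.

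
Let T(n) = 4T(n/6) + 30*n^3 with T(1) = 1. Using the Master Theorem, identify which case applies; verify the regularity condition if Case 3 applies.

a=4, b=6, f(n)=30*n^3.
log_6(4) = 0.7737 < 3.
f(n) = Omega(n^(0.7737+epsilon)) for some epsilon > 0, so Case 3 is the candidate.
Regularity: a*f(n/b) = 4*30*(n/6)^3 = (4/216)*30*n^3 <= c*f(n) with c = 4/216 < 1. Satisfied.
Case 3: T(n) = Theta(n^3).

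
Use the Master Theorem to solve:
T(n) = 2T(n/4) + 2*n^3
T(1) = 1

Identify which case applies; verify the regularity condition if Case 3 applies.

a=2, b=4, f(n)=2*n^3.
log_4(2) = 0.5 < 3.
f(n) = Omega(n^(0.5+epsilon)) for some epsilon > 0, so Case 3 is the candidate.
Regularity: a*f(n/b) = 2*2*(n/4)^3 = (2/64)*2*n^3 <= c*f(n) with c = 2/64 < 1. Satisfied.
Case 3: T(n) = Theta(n^3).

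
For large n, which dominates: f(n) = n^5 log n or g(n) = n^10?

g(n) = n^10 grows faster: n^10 / (n^5 log n) = n^5/log n -> infinity.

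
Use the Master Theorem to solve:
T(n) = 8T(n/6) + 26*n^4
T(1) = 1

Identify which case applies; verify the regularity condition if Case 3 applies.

a=8, b=6, f(n)=26*n^4.
log_6(8) = 1.161 < 4.
f(n) = Omega(n^(1.161+epsilon)) for some epsilon > 0, so Case 3 is the candidate.
Regularity: a*f(n/b) = 8*26*(n/6)^4 = (8/1296)*26*n^4 <= c*f(n) with c = 8/1296 < 1. Satisfied.
Case 3: T(n) = Theta(n^4).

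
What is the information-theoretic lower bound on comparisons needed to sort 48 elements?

There are 48! = 12413915592536072670862289047373375038521486354677760000000000 possible orderings. Each comparison gives 1 bit. We need at least ceil(log_2(12413915592536072670862289047373375038521486354677760000000000)) = 203 comparisons.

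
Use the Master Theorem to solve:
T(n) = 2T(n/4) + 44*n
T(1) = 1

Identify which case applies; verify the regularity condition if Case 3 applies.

a=2, b=4, f(n)=44*n.
log_4(2) = 0.5 < 1.
f(n) = Omega(n^(0.5+epsilon)) for some epsilon > 0, so Case 3 is the candidate.
Regularity: a*f(n/b) = 2*44*(n/4)^1 = (2/4)*44*n^1 <= c*f(n) with c = 2/4 < 1. Satisfied.
Case 3: T(n) = Theta(n).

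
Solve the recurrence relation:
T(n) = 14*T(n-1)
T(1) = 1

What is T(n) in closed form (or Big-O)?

Each step multiplies by 14. T(n) = T(1)*14^(n-1) = 14^(n-1).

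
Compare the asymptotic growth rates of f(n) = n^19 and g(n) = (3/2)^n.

g(n) = (3/2)^n grows faster: (3/2)^n is exponential with base 3/2 > 1, dominating every polynomial.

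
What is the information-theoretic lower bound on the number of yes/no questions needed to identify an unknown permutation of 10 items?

There are 10! = 3628800 permutations. Each yes/no question gives at most 1 bit, so at least ceil(log_2(3628800)) = 22 questions are needed.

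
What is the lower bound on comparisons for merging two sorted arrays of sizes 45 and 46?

Adversary argument: with sizes 45 and 46 (differing by at most 1), interleave the two arrays so that every consecutive pair in the output comes from different inputs. Then each of the 90 adjacent output pairs must be directly compared, or the algorithm cannot determine their relative order. So 90 comparisons are necessary; standard merge achieves this.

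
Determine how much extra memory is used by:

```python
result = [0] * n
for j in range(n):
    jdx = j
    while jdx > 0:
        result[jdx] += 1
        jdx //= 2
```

Space complexity: O(n).
Auxiliary storage grows linearly with the input size n in the worst case.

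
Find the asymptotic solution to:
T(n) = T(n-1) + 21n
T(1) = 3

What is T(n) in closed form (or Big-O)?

Unrolling: T(n) = 3 + 21*(2 + 3 + ... + n) = 3 + 21*(n(n+1)/2 - 1) = O(n^2).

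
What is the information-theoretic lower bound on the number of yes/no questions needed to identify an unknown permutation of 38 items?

There are 38! = 523022617466601111760007224100074291200000000 permutations. Each yes/no question gives at most 1 bit, so at least ceil(log_2(523022617466601111760007224100074291200000000)) = 149 questions are needed.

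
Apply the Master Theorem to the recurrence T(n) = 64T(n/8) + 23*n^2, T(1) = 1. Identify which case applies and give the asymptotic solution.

a=64, b=8, f(n)=23*n^2.
log_8(64) = 2, so n^(log_b(a)) = n^2.
f(n) = Theta(n^2), so Case 2 applies.
T(n) = Theta(n^2 log n).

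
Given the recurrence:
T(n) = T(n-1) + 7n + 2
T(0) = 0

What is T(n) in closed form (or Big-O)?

Dominant term in sum is 7*sum(i, i=1..n) = 7*n*(n+1)/2 = O(n^2).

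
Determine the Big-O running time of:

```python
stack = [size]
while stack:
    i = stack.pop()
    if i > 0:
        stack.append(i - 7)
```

Time complexity: O(n).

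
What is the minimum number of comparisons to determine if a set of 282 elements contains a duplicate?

Determining if 282 elements are all distinct requires Omega(n log n) comparisons in the comparison model. This follows from the element distinctness lower bound.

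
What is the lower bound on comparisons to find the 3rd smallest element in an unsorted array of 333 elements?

Finding the 3rd smallest of 333 elements requires Omega(n) comparisons. Every element must participate in at least one comparison; otherwise it could be the 3rd smallest.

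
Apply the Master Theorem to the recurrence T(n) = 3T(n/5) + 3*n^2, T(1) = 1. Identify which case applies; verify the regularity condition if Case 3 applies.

a=3, b=5, f(n)=3*n^2.
log_5(3) = 0.6826 < 2.
f(n) = Omega(n^(0.6826+epsilon)) for some epsilon > 0, so Case 3 is the candidate.
Regularity: a*f(n/b) = 3*3*(n/5)^2 = (3/25)*3*n^2 <= c*f(n) with c = 3/25 < 1. Satisfied.
Case 3: T(n) = Theta(n^2).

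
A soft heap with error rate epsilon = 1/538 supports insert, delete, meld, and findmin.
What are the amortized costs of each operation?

Soft heaps (Chazelle) allow up to an epsilon = 1/538 fraction of elements to have corrupted (raised) keys. Insert is O(log(1/epsilon)) = O(log 538) amortized -- the structure maintains heap-ordered binary trees of rank bounded by O(log(1/epsilon)). Meld concatenates root lists: O(1) amortized. Delete and findmin are O(1) amortized.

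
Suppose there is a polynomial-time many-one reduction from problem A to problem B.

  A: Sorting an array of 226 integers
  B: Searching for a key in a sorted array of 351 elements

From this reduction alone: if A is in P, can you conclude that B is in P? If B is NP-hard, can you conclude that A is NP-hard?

A poly-time reduction A <=_p B transfers tractability DOWN (B easy => A easy) and hardness UP (A hard => B hard), not the reverse.
From A in P, the reduction alone does NOT give B in P: any problem in P trivially reduces to SAT, yet SAT is not known to be in P.
From B NP-hard, the reduction alone does NOT give A NP-hard: again, easy problems reduce to hard ones.
(Here in fact A is P and B is P.)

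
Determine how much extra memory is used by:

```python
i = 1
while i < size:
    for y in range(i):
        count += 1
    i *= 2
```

Space complexity: O(1).
Only a constant amount of auxiliary storage is used; nothing grows with n.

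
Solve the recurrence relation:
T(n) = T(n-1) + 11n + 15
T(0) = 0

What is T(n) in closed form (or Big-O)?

Dominant term in sum is 11*sum(i, i=1..n) = 11*n*(n+1)/2 = O(n^2).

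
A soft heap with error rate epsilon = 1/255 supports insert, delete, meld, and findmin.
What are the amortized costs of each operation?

Soft heaps (Chazelle) allow up to an epsilon = 1/255 fraction of elements to have corrupted (raised) keys. Insert is O(log(1/epsilon)) = O(log 255) amortized -- the structure maintains heap-ordered binary trees of rank bounded by O(log(1/epsilon)). Meld concatenates root lists: O(1) amortized. Delete and findmin are O(1) amortized.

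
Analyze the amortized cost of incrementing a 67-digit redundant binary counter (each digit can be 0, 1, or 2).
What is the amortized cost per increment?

A redundant counter on 67 digits allows digit values 0, 1, 2. Increment adds 1 to the least significant digit and carries any 2 to a 0 plus +1 on the next digit. With potential Phi = (number of 2-digits), each increment does O(1) actual work plus a chain of carries, each of which decreases Phi by 1. Amortized O(1).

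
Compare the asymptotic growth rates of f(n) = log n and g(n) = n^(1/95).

g(n) = n^(1/95) grows faster: any positive power of n dominates log n.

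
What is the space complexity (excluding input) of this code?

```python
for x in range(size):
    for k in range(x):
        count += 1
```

Space complexity: O(1).
Only a constant amount of auxiliary storage is used; nothing grows with n.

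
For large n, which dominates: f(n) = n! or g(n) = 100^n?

f(n) = n! grows faster: n!/100^n -> infinity by Stirling.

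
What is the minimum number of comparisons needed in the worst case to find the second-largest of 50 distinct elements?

Lower bound: finding the max needs 50-1 comparisons. By the adversary weight-doubling argument, the max must personally win >= ceil(log_2(50)) = 6 comparisons; the 2nd-largest is among those 6 losers, needing 6-1 more comparisons. Total >= 50-1 + 6-1 = 54. A balanced knockout tournament achieves this.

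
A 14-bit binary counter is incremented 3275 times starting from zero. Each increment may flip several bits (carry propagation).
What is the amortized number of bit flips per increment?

Bit i flips on every 2^i-th increment, so over 3275 increments bit i flips floor(3275/2^i) times. Summing over i: total flips < 2 * 3275. Amortized: < 2 = O(1) per increment.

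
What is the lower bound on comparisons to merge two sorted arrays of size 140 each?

To merge two sorted arrays of size 140, we need at least 279 comparisons in the worst case. An adversary can force every element to be compared.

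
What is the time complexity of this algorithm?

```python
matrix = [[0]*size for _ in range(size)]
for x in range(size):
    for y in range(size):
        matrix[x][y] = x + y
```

Time complexity: O(n^2).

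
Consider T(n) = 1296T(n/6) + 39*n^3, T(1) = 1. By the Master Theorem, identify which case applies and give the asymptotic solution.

a=1296, b=6, f(n)=39*n^3.
log_6(1296) = 4 > 3.
Since f(n) = O(n^3) is polynomially smaller than n^4, Case 1 applies.
T(n) = Theta(n^4).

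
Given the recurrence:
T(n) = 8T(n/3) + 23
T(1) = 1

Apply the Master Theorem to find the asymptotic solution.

a=8, b=3, f(n)=23. log_3(8) = 1.893. Case 1 of Master Theorem: T(n) = O(n^1.893).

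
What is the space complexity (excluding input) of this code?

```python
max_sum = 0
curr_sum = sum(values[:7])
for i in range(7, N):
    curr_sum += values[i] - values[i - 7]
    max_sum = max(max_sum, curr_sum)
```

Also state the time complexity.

Space complexity: O(1).
Only a constant amount of auxiliary storage is used; nothing grows with n.
Time complexity: O(n).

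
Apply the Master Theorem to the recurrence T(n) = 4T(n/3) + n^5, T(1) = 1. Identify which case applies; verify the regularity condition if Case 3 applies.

a=4, b=3, f(n)=n^5.
log_3(4) = 1.262 < 5.
f(n) = Omega(n^(1.262+epsilon)) for some epsilon > 0, so Case 3 is the candidate.
Regularity: a*f(n/b) = 4*1*(n/3)^5 = (4/243)*1*n^5 <= c*f(n) with c = 4/243 < 1. Satisfied.
Case 3: T(n) = Theta(n^5).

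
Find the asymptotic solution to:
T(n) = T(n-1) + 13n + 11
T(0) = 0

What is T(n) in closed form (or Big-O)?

Dominant term in sum is 13*sum(i, i=1..n) = 13*n*(n+1)/2 = O(n^2).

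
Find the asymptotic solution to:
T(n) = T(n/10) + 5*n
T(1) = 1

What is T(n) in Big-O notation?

Geometric series: 5*n*(1 + 1/10 + 1/10^2 + ...) = O(n). T(n) = O(n).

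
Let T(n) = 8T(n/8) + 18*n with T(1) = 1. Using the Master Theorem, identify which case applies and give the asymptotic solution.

a=8, b=8, f(n)=18*n.
log_8(8) = 1, so n^(log_b(a)) = n.
f(n) = Theta(n), so Case 2 applies.
T(n) = Theta(n log n).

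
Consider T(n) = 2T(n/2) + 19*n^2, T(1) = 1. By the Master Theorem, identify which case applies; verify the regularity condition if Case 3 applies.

a=2, b=2, f(n)=19*n^2.
log_2(2) = 1 < 2.
f(n) = Omega(n^(1+epsilon)) for some epsilon > 0, so Case 3 is the candidate.
Regularity: a*f(n/b) = 2*19*(n/2)^2 = (2/4)*19*n^2 <= c*f(n) with c = 2/4 < 1. Satisfied.
Case 3: T(n) = Theta(n^2).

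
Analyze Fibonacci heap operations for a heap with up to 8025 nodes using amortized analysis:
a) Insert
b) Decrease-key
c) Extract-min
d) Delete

Fibonacci heaps use lazy consolidation. Potential function Phi = t + 2m (t = number of trees, m = marked nodes).
- Insert: O(1) actual, Delta Phi = +1 (one new tree) => O(1) amortized.
- Decrease-key: with c cascading cuts, actual cost is O(c); Delta Phi <= c - 2(c-1) + 2 = 4 - c (c new trees; >= c-1 marks cleared; <= 1 new mark). Amortized O(c) + (4 - c) = O(1).
- Extract-min: O(D(n) + t) actual; consolidation drops t to <= D(n)+1, so Delta Phi pays for the t term. D(n) = O(log n) for n = 8025 => O(log n) amortized.
- Delete: decrease-key to -inf then extract-min = O(log n).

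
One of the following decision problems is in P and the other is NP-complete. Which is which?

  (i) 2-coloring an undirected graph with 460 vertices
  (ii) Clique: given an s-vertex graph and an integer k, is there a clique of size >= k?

(i) is P: 2-coloring is bipartiteness testing via BFS, O(V+E).
(ii) is NP-complete: complement of Independent Set / Vertex Cover (with k part of the input).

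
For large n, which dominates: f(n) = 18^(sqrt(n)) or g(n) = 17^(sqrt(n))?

f(n) = 18^(sqrt(n)) grows faster: ratio is (18/17)^(sqrt(n)) -> infinity since 18/17 > 1.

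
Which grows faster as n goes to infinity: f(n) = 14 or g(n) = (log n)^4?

g(n) = (log n)^4 grows faster: any unbounded function dominates a constant.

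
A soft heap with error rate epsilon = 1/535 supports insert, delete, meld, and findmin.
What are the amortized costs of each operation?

Soft heaps (Chazelle) allow up to an epsilon = 1/535 fraction of elements to have corrupted (raised) keys. Insert is O(log(1/epsilon)) = O(log 535) amortized -- the structure maintains heap-ordered binary trees of rank bounded by O(log(1/epsilon)). Meld concatenates root lists: O(1) amortized. Delete and findmin are O(1) amortized.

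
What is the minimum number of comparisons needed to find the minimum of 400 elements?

Finding the minimum requires 399 comparisons, identical reasoning to finding the maximum. Each comparison eliminates one candidate.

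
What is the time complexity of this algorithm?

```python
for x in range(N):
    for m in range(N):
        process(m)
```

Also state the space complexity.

Time complexity: O(n^2).
Space complexity: O(1).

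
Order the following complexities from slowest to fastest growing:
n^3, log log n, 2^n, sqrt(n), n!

Ordered by growth rate: log log n < sqrt(n) < n^3 < 2^n < n!.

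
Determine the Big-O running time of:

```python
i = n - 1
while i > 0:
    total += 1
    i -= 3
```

Time complexity: O(n).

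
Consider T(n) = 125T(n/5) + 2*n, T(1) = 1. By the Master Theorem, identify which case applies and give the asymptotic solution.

a=125, b=5, f(n)=2*n.
log_5(125) = 3 > 1.
Since f(n) = O(n^1) is polynomially smaller than n^3, Case 1 applies.
T(n) = Theta(n^3).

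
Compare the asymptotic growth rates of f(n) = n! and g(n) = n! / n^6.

f(n) = n! grows faster: the ratio n!/(n!/n^6) = n^6 -> infinity.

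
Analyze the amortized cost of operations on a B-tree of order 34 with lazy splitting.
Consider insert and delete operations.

In a B-tree of order 34, a node splits when it has 34 keys. With lazy splitting, we use potential Phi = number of full nodes + number of near-empty nodes. Each split costs O(1) but reduces potential. Between splits, at least 17 insertions must occur in that node. Amortized structural cost is O(1) per operation, plus O(log_34 n) traversal.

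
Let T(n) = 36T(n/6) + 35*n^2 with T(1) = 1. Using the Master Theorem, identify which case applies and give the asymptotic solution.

a=36, b=6, f(n)=35*n^2.
log_6(36) = 2, so n^(log_b(a)) = n^2.
f(n) = Theta(n^2), so Case 2 applies.
T(n) = Theta(n^2 log n).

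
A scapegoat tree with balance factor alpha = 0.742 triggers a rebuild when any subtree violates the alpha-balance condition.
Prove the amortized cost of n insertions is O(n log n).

Define potential Phi = c * sum of |size(left(v)) - size(right(v))| over all nodes. An insertion at depth d costs O(d) = O(log n) and increases Phi by O(log n). When a rebuild of subtree of size s occurs, it costs O(s) but reduces Phi by Omega(s). With alpha = 0.742, between rebuilds Omega(s) insertions must occur. Amortized cost per insertion: O(log n).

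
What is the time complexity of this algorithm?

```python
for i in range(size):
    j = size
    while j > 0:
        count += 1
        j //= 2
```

Time complexity: O(n log n).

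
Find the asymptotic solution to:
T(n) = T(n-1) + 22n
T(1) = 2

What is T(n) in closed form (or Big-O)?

Unrolling: T(n) = 2 + 22*(2 + 3 + ... + n) = 2 + 22*(n(n+1)/2 - 1) = O(n^2).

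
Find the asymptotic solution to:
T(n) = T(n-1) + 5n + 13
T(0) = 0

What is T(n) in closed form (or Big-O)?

Dominant term in sum is 5*sum(i, i=1..n) = 5*n*(n+1)/2 = O(n^2).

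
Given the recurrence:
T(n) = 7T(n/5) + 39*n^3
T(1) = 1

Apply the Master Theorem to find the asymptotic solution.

a=7, b=5, f(n)=39*n^3. log_5(7) = 1.209 < 3. Case 3: T(n) = O(n^3).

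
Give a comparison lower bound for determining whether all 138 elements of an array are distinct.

In the algebraic decision-tree model, the YES region for element distinctness on 138 elements has 138! connected components (one per ordering). Ben-Or's theorem then gives a lower bound of Omega(log(n!)) = Omega(n log n).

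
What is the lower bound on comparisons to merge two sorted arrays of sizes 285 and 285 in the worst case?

Adversary: with |285 - 285| <= 1 the inputs can be fully interleaved so that every adjacent pair in the merged output comes from different arrays. Then each of the 569 adjacent pairs must be directly compared, or the algorithm cannot determine their relative order. Standard merge meets this bound.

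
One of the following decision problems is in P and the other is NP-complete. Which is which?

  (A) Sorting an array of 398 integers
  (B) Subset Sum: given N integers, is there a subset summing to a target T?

(A) is P: merge sort runs in O(n log n).
(B) is NP-complete: one of Karp's 21 NP-complete problems.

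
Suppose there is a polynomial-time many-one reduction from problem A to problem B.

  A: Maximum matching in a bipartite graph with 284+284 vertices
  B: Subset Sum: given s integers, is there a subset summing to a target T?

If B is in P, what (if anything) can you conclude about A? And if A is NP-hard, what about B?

A poly-time reduction A <=_p B means any A-instance can be transformed to a B-instance in poly time.
If B is in P: compose the reduction with B's poly-time algorithm to solve A in poly time, so A is in P.
If A is NP-hard: every NP problem reduces to A, which reduces to B; composing reductions, every NP problem reduces to B, so B is NP-hard.
(Here in fact A is P and B is NP-complete.)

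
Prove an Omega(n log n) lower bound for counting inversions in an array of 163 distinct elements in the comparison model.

Decision-tree argument: at any leaf, the comparisons made (with transitivity) must totally order all 163 elements -- otherwise some pair (i,j) is unordered, and an adversary can present two inputs agreeing on every comparison made but with that pair flipped, changing the inversion count by 1, so the leaf's output is wrong on one of them. Hence the tree has >= 163! leaves and height >= log_2(163!) = Omega(n log n). Modified merge sort achieves O(n log n).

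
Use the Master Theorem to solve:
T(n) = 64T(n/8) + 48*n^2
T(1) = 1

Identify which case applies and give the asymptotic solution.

a=64, b=8, f(n)=48*n^2.
log_8(64) = 2, so n^(log_b(a)) = n^2.
f(n) = Theta(n^2), so Case 2 applies.
T(n) = Theta(n^2 log n).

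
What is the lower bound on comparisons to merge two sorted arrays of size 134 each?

To merge two sorted arrays of size 134, we need at least 267 comparisons in the worst case. An adversary can force every element to be compared.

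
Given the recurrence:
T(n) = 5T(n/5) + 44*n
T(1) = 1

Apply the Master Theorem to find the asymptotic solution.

a=5, b=5, f(n)=44*n. log_5(5) = 1. Case 2: T(n) = O(n log n).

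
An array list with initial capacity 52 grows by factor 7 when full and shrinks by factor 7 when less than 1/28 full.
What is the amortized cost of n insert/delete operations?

Using potential function Phi = |7*size - capacity|. Resizing costs are offset by potential release. Amortized O(1) per operation.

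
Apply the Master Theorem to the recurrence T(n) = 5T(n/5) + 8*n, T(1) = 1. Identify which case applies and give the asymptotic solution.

a=5, b=5, f(n)=8*n.
log_5(5) = 1, so n^(log_b(a)) = n.
f(n) = Theta(n), so Case 2 applies.
T(n) = Theta(n log n).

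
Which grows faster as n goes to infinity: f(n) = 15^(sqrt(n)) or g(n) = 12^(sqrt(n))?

f(n) = 15^(sqrt(n)) grows faster: ratio is (15/12)^(sqrt(n)) -> infinity since 15/12 > 1.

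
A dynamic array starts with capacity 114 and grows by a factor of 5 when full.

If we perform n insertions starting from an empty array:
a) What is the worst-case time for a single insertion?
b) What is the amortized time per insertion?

(a) Worst-case single insertion: O(n) -- when the array is full at capacity c, the resize copies all c elements, and c can be Theta(n).
(b) Resizes happen at sizes 114, 570, 2850, ... Total copy cost for n insertions: 114 + 570 + ... = O(n) (geometric series with ratio 1/5). Amortized cost per insertion: O(n)/n = O(1).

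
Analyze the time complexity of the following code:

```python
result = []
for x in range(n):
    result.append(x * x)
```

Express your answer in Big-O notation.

Time complexity: O(n).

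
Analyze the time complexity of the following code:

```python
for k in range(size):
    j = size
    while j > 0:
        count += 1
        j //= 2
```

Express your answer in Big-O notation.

Time complexity: O(n log n).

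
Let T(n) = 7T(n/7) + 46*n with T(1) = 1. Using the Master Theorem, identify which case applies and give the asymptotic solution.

a=7, b=7, f(n)=46*n.
log_7(7) = 1, so n^(log_b(a)) = n.
f(n) = Theta(n), so Case 2 applies.
T(n) = Theta(n log n).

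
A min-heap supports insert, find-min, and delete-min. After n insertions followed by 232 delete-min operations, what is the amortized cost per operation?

Insert takes O(log n) worst case. Delete-min takes O(log n). Over a sequence of n inserts and 232 delete-mins, total cost is O((n + 232) log n). Amortized per operation: O(log n).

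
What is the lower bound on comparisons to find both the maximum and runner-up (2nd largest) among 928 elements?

Lower bound: finding the max needs 928-1 comparisons. By an adversary weight-doubling argument, the maximum element must personally win at least ceil(log_2(928)) = 10 comparisons in any correct algorithm. The 2nd largest is among those 10 direct losers, and distinguishing it requires 10-1 more comparisons. Total >= 928-1 + 10-1 = 936. A balanced tournament achieves this bound exactly.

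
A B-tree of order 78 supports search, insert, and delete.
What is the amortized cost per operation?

B-tree of order 78 has height O(log_78 n). Each operation traverses the tree height. Splits during insert and merges during delete are O(1) each and occur at most once per level. Total cost per operation: O(log_78 n).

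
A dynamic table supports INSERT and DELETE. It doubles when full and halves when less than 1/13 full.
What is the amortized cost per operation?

Using potential function Phi = |2*num_items - table_size| when load > 1/2, and Phi = table_size/2 - num_items otherwise. The gap of 1/13 vs 1/2 for shrinking prevents thrashing. Both insert and delete have O(1) amortized cost.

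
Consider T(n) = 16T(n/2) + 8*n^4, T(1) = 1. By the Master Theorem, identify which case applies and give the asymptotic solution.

a=16, b=2, f(n)=8*n^4.
log_2(16) = 4, so n^(log_b(a)) = n^4.
f(n) = Theta(n^4), so Case 2 applies.
T(n) = Theta(n^4 log n).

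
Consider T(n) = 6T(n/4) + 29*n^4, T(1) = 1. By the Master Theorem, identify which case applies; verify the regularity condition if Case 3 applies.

a=6, b=4, f(n)=29*n^4.
log_4(6) = 1.292 < 4.
f(n) = Omega(n^(1.292+epsilon)) for some epsilon > 0, so Case 3 is the candidate.
Regularity: a*f(n/b) = 6*29*(n/4)^4 = (6/256)*29*n^4 <= c*f(n) with c = 6/256 < 1. Satisfied.
Case 3: T(n) = Theta(n^4).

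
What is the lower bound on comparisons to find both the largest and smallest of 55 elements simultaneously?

Pair elements first (floor(55/2) comparisons), then find max among winners and min among losers. Total: ceil(3*55/2) - 2 = 81 comparisons.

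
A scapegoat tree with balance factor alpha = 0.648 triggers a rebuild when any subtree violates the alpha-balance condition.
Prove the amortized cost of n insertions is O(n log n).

Define potential Phi = c * sum of |size(left(v)) - size(right(v))| over all nodes. An insertion at depth d costs O(d) = O(log n) and increases Phi by O(log n). When a rebuild of subtree of size s occurs, it costs O(s) but reduces Phi by Omega(s). With alpha = 0.648, between rebuilds Omega(s) insertions must occur. Amortized cost per insertion: O(log n).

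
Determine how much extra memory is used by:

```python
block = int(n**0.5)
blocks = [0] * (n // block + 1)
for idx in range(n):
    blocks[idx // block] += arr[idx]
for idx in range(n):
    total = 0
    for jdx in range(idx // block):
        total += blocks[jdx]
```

Space complexity: O(sqrt(n)).
Storage scales with sqrt(n).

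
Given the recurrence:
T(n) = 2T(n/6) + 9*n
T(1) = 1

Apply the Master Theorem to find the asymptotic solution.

a=2, b=6, f(n)=9*n. log_6(2) = 0.3869 < 1. Case 3: T(n) = O(n).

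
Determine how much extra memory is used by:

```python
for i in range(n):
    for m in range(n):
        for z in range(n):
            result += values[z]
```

Space complexity: O(1).
Only a constant amount of auxiliary storage is used; nothing grows with n.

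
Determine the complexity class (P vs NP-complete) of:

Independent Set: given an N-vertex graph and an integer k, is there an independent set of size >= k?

This problem is NP-complete: complement of Clique (with k part of the input).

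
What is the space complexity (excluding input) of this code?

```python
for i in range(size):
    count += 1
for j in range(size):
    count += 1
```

Space complexity: O(1).
Only a constant amount of auxiliary storage is used; nothing grows with n.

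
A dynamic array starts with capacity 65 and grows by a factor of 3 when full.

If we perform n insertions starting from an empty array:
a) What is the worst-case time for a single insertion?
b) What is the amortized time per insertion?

(a) Worst-case single insertion: O(n) -- when the array is full at capacity c, the resize copies all c elements, and c can be Theta(n).
(b) Resizes happen at sizes 65, 195, 585, ... Total copy cost for n insertions: 65 + 195 + ... = O(n) (geometric series with ratio 1/3). Amortized cost per insertion: O(n)/n = O(1).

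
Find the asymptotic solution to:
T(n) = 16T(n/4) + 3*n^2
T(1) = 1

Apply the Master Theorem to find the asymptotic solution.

a=16, b=4, f(n)=3*n^2. log_4(16) = 2. Case 2: T(n) = O(n^2 log n).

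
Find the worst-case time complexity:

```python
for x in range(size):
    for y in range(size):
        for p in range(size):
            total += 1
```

Time complexity: O(n^3).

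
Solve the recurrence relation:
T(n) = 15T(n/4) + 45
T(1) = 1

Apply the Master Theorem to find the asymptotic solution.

a=15, b=4, f(n)=45. log_4(15) = 1.953. Case 1 of Master Theorem: T(n) = O(n^1.953).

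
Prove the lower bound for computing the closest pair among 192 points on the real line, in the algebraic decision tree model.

Reduction from element distinctness: given 192 reals, the closest-pair distance is 0 iff two are equal. Element distinctness has an Omega(n log n) lower bound in the algebraic decision tree model (Ben-Or). Therefore closest pair on a line also requires Omega(n log n). Sorting then a linear scan achieves this.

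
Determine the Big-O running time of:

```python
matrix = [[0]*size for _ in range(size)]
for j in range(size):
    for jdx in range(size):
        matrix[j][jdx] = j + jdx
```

Time complexity: O(n^2).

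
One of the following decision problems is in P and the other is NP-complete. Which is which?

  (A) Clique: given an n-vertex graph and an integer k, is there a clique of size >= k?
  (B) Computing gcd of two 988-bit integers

(A) is NP-complete: complement of Independent Set / Vertex Cover (with k part of the input).
(B) is P: the Euclidean algorithm runs in polynomial time in the bit-length.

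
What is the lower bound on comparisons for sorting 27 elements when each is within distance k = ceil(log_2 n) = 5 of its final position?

Partition the 27 positions into floor(n/k) blocks of k = 5 consecutive positions; any permutation within a block keeps every element within k of its final position, so there are at least (k!)^(n/k) distinguishable inputs. Lower bound: log_2((k!)^(n/k)) = (n/k) * log_2(k!) = Theta(n log k); with k = ceil(log_2 n), this is Omega(n log log n).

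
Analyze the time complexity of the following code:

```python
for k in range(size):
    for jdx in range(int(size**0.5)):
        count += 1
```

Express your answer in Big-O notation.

Time complexity: O(n * sqrt(n)).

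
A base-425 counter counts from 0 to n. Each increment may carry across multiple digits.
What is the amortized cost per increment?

Digit at position i changes every 425^i increments. Total digit changes over n increments: n * 425/(425-1) = O(n). Amortized: O(1).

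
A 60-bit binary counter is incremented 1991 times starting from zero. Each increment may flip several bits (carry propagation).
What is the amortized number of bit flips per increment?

Bit i flips on every 2^i-th increment, so over 1991 increments bit i flips floor(1991/2^i) times. Summing over i: total flips < 2 * 1991. Amortized: < 2 = O(1) per increment.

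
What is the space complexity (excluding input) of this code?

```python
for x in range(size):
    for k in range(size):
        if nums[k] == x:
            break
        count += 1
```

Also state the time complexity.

Space complexity: O(1).
Only a constant amount of auxiliary storage is used; nothing grows with n.
Time complexity: O(n^2).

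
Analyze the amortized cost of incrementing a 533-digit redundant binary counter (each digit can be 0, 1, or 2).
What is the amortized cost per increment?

A redundant counter on 533 digits allows digit values 0, 1, 2. Increment adds 1 to the least significant digit and carries any 2 to a 0 plus +1 on the next digit. With potential Phi = (number of 2-digits), each increment does O(1) actual work plus a chain of carries, each of which decreases Phi by 1. Amortized O(1).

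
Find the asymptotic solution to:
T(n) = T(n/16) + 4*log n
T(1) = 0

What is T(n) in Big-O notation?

Each of the log_16(n) levels adds O(log n). T(n) = O(log^2 n).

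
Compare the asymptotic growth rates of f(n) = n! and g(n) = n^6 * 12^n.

f(n) = n! grows faster: by Stirling n! ~ (n/e)^n sqrt(2*pi*n); (n/e)^n eventually dominates n^6 * 12^n.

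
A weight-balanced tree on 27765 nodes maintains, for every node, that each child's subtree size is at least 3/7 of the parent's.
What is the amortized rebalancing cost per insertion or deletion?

With balance ratio 3/7, tree height is O(log_{7/3}(27765)) = O(log n). A rebalance at a node of size s costs O(s) but requires Omega(s) updates in that subtree to retrigger. Summed over the O(log n) ancestors of the touched leaf, amortized rebalancing is O(log n).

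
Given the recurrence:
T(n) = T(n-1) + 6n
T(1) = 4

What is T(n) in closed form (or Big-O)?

Unrolling: T(n) = 4 + 6*(2 + 3 + ... + n) = 4 + 6*(n(n+1)/2 - 1) = O(n^2).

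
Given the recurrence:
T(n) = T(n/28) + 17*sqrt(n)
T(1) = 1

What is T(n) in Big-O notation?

Each level contributes sqrt(n/28^k). Geometric series with ratio 1/sqrt(28) < 1 sums to O(sqrt(n)).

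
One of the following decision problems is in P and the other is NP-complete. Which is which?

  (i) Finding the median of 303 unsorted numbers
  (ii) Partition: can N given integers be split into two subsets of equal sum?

(i) is P: linear-time selection (median-of-medians) runs in O(n).
(ii) is NP-complete: Subset Sum reduces to it (one of Karp's 21 NP-complete problems).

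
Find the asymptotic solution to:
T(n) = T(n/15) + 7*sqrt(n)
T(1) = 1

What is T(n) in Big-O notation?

Each level contributes sqrt(n/15^k). Geometric series with ratio 1/sqrt(15) < 1 sums to O(sqrt(n)).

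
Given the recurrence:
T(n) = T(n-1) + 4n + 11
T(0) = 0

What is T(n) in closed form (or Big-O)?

Dominant term in sum is 4*sum(i, i=1..n) = 4*n*(n+1)/2 = O(n^2).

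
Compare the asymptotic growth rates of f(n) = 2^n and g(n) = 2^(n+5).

f(n) = 2^n and g(n) = 2^(n+5) are Theta of each other: 2^(n+5) = 2^5 * 2^n = Theta(2^n).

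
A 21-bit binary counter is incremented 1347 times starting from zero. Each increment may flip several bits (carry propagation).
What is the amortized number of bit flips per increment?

Bit i flips on every 2^i-th increment, so over 1347 increments bit i flips floor(1347/2^i) times. Summing over i: total flips < 2 * 1347. Amortized: < 2 = O(1) per increment.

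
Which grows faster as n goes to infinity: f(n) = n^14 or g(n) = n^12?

f(n) = n^14 grows faster: n^14/n^12 = n^2 -> infinity.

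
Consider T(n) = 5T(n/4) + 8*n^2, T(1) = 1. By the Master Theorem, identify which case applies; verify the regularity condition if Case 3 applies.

a=5, b=4, f(n)=8*n^2.
log_4(5) = 1.161 < 2.
f(n) = Omega(n^(1.161+epsilon)) for some epsilon > 0, so Case 3 is the candidate.
Regularity: a*f(n/b) = 5*8*(n/4)^2 = (5/16)*8*n^2 <= c*f(n) with c = 5/16 < 1. Satisfied.
Case 3: T(n) = Theta(n^2).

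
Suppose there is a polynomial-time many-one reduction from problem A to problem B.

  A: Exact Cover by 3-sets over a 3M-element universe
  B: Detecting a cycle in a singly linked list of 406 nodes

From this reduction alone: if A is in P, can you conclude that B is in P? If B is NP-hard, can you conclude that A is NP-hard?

A poly-time reduction A <=_p B transfers tractability DOWN (B easy => A easy) and hardness UP (A hard => B hard), not the reverse.
From A in P, the reduction alone does NOT give B in P: any problem in P trivially reduces to SAT, yet SAT is not known to be in P.
From B NP-hard, the reduction alone does NOT give A NP-hard: again, easy problems reduce to hard ones.
(Here in fact A is NP-complete and B is in P, so no such reduction is known -- its existence would imply P = NP; the analysis concerns only what the assumed reduction would or would not let you conclude.)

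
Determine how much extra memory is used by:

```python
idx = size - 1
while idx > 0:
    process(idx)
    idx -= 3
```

Space complexity: O(1).
Only a constant amount of auxiliary storage is used; nothing grows with n.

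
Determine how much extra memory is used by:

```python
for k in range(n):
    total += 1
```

Space complexity: O(1).
Only a constant amount of auxiliary storage is used; nothing grows with n.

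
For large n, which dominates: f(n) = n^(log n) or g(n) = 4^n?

g(n) = 4^n grows faster: take logs: log(n^(log n)) = (log n)^2, log(4^n) = n log 4; n dominates (log n)^2.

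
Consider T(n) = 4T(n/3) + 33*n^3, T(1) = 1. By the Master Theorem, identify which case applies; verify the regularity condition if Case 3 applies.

a=4, b=3, f(n)=33*n^3.
log_3(4) = 1.262 < 3.
f(n) = Omega(n^(1.262+epsilon)) for some epsilon > 0, so Case 3 is the candidate.
Regularity: a*f(n/b) = 4*33*(n/3)^3 = (4/27)*33*n^3 <= c*f(n) with c = 4/27 < 1. Satisfied.
Case 3: T(n) = Theta(n^3).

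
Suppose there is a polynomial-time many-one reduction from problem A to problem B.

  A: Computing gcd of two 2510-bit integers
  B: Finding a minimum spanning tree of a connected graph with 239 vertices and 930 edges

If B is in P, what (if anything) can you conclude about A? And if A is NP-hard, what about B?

A poly-time reduction A <=_p B means any A-instance can be transformed to a B-instance in poly time.
If B is in P: compose the reduction with B's poly-time algorithm to solve A in poly time, so A is in P.
If A is NP-hard: every NP problem reduces to A, which reduces to B; composing reductions, every NP problem reduces to B, so B is NP-hard.
(Here in fact A is P and B is P.)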